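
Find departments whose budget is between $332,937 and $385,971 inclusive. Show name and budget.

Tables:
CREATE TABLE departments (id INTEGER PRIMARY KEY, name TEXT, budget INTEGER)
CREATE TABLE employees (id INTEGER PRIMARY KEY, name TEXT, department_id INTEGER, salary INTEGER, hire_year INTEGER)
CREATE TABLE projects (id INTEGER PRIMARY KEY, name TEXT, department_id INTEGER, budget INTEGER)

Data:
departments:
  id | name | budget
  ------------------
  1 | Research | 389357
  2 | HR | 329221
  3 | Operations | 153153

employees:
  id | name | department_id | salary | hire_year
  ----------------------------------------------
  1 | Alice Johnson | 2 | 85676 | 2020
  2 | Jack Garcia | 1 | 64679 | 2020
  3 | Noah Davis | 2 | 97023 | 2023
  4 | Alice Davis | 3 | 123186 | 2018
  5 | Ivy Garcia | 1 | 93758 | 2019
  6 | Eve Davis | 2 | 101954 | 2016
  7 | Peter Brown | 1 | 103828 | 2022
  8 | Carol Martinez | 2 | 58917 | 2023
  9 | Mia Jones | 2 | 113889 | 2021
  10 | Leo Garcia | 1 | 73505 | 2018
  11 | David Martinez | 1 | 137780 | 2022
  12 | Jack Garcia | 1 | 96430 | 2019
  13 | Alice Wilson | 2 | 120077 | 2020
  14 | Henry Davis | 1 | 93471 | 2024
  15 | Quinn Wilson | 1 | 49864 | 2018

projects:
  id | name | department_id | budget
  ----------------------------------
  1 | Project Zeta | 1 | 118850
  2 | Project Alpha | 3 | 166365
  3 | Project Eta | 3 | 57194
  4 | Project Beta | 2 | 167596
SELECT name, budget FROM departments WHERE budget BETWEEN 332937 AND 385971

Execution result:
(no rows)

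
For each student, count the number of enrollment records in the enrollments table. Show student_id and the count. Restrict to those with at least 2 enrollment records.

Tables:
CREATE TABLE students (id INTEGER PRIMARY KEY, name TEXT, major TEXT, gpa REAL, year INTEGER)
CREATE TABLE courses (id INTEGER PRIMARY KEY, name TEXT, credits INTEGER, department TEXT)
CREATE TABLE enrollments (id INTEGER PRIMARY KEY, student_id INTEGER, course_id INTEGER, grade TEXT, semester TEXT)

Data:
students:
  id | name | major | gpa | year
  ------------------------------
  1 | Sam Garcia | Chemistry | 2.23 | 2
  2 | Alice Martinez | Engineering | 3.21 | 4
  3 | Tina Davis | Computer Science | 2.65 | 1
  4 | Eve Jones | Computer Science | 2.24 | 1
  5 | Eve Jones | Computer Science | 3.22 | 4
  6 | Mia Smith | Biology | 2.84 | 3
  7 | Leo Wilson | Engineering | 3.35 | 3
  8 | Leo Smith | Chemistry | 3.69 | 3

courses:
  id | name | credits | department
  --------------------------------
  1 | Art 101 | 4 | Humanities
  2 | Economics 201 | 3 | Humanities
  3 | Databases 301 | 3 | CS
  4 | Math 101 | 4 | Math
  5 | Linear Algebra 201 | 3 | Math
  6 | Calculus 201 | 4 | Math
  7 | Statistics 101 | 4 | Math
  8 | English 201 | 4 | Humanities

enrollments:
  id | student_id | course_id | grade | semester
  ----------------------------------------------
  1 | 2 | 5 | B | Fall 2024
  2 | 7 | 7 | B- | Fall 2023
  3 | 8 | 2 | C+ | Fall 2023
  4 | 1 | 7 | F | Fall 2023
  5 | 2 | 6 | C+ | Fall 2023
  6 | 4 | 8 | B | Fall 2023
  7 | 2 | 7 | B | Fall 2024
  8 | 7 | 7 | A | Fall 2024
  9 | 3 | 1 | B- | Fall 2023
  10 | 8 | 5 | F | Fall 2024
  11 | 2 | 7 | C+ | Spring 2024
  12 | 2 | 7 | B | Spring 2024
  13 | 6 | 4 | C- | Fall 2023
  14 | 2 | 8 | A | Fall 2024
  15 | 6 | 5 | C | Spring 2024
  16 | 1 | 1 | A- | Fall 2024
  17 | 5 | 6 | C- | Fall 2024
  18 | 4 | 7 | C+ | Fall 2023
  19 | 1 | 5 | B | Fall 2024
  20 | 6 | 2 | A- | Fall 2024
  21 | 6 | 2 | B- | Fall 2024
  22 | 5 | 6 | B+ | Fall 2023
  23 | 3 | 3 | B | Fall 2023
SELECT student_id, COUNT(*) AS enrollment_count FROM enrollments GROUP BY student_id HAVING COUNT(*) >= 2

Execution result:
student_id | enrollment_count
1 | 3
2 | 6
3 | 2
4 | 2
5 | 2
6 | 4
7 | 2
8 | 2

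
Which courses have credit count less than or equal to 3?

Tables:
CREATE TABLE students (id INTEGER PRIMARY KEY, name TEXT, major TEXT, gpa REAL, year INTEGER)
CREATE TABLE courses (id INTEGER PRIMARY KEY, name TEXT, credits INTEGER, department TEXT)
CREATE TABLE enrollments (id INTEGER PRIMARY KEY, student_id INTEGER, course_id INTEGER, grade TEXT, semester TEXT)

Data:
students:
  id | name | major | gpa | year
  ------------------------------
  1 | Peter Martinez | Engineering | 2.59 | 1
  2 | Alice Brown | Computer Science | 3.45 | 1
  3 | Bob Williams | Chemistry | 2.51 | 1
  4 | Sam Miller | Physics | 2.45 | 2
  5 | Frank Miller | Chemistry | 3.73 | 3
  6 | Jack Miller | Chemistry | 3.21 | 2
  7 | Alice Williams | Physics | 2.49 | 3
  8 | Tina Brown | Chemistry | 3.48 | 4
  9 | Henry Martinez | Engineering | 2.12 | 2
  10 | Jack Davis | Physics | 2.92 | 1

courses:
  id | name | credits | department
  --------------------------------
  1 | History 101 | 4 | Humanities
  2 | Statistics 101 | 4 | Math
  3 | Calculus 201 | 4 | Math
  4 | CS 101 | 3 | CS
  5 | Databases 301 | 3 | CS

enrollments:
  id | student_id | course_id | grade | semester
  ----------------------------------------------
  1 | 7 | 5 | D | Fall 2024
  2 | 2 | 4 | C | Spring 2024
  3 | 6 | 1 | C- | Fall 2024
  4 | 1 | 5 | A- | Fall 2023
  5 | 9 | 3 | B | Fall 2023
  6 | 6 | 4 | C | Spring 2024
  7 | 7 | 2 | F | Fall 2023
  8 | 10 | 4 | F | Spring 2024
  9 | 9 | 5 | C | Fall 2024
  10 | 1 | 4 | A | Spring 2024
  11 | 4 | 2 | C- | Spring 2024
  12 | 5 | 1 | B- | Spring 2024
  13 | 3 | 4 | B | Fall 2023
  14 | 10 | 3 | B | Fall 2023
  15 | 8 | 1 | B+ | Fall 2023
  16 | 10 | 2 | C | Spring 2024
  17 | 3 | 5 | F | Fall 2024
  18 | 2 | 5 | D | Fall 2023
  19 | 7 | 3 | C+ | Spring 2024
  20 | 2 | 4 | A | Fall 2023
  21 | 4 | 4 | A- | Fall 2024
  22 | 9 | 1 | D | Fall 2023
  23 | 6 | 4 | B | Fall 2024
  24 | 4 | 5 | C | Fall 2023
SELECT name, credits FROM courses WHERE credits <= 3

Execution result:
name | credits
CS 101 | 3
Databases 301 | 3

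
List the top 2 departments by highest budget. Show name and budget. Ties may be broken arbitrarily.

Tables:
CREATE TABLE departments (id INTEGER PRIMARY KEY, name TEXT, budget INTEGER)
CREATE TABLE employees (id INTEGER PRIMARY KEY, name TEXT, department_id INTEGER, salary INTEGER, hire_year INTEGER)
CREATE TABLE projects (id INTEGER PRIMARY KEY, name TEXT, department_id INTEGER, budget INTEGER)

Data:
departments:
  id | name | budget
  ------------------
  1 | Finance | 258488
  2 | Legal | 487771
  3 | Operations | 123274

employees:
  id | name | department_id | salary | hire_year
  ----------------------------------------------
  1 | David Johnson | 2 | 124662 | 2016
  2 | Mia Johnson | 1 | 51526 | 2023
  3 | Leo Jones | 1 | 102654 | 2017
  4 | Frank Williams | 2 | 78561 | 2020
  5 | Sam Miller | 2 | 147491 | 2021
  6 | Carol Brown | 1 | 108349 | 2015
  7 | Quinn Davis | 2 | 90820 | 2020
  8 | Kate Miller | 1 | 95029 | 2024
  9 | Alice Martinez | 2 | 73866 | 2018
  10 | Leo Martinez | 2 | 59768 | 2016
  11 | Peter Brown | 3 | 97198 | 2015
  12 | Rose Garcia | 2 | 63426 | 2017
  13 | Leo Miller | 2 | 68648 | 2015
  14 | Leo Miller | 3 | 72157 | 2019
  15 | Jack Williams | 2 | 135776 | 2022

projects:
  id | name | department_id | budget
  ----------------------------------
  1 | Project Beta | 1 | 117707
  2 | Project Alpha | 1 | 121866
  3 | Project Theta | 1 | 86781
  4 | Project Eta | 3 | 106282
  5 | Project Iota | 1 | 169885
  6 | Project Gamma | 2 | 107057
SELECT name, budget FROM departments ORDER BY budget DESC LIMIT 2

Execution result:
name | budget
Legal | 487771
Finance | 258488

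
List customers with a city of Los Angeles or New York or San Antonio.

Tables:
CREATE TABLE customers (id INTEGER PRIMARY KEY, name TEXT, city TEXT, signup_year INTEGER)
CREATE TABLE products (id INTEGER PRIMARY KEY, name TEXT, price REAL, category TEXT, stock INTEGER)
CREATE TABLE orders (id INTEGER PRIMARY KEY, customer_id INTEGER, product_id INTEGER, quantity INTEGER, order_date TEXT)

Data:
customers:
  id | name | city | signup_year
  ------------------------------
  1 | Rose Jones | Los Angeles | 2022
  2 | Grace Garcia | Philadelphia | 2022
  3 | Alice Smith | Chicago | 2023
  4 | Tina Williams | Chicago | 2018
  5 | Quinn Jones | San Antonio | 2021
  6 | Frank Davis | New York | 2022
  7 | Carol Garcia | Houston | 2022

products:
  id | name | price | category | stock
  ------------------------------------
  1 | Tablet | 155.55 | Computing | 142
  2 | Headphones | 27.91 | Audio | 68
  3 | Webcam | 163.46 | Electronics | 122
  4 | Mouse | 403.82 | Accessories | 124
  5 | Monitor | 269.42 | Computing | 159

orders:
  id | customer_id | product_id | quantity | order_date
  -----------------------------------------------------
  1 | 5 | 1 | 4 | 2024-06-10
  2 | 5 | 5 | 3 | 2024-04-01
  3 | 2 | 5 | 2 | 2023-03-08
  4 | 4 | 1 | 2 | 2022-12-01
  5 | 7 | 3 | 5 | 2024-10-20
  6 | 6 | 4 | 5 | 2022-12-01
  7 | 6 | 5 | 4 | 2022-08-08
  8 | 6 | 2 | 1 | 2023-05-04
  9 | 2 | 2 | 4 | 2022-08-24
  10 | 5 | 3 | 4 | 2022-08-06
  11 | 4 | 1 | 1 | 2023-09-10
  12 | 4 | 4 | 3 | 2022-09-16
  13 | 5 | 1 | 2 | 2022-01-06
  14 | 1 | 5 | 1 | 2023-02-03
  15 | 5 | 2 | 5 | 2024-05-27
SELECT name, city FROM customers WHERE city IN ('Los Angeles', 'New York', 'San Antonio')

Execution result:
name | city
Rose Jones | Los Angeles
Quinn Jones | San Antonio
Frank Davis | New York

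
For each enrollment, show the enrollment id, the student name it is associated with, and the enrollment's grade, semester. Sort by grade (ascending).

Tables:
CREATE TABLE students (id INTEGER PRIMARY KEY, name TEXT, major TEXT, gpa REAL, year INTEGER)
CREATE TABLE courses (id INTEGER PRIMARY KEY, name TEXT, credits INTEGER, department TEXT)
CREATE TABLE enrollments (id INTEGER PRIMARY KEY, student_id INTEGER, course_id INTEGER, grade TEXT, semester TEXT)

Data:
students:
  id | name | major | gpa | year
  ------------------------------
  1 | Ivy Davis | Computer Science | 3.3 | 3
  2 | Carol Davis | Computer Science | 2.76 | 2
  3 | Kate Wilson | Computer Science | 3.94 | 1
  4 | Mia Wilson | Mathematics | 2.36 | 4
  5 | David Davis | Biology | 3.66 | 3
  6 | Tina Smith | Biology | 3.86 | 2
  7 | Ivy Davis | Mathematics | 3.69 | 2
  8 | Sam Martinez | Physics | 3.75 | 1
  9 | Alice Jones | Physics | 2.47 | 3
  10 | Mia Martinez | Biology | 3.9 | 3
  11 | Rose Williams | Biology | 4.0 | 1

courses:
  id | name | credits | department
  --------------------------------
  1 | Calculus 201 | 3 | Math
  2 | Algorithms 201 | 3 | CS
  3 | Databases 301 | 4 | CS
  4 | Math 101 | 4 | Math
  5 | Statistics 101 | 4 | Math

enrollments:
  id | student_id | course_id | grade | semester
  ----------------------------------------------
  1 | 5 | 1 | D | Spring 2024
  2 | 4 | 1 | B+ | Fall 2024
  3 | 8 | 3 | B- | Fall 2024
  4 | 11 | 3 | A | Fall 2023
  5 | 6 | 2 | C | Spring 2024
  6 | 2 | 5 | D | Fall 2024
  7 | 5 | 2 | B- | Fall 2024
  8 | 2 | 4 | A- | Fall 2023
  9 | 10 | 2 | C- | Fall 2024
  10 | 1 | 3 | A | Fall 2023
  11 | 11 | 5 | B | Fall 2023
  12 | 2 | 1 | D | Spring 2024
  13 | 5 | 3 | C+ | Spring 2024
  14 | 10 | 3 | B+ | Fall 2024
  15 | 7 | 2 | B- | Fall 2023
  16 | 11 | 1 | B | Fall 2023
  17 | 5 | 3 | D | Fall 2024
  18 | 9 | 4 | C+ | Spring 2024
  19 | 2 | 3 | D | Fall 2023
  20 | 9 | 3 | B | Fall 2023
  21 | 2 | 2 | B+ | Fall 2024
SELECT c.id, p.name AS student, c.grade, c.semester FROM enrollments c JOIN students p ON c.student_id = p.id ORDER BY c.grade ASC

Execution result:
id | student | grade | semester
4 | Rose Williams | A | Fall 2023
10 | Ivy Davis | A | Fall 2023
8 | Carol Davis | A- | Fall 2023
11 | Rose Williams | B | Fall 2023
16 | Rose Williams | B | Fall 2023
20 | Alice Jones | B | Fall 2023
2 | Mia Wilson | B+ | Fall 2024
14 | Mia Martinez | B+ | Fall 2024
21 | Carol Davis | B+ | Fall 2024
3 | Sam Martinez | B- | Fall 2024
7 | David Davis | B- | Fall 2024
15 | Ivy Davis | B- | Fall 2023
5 | Tina Smith | C | Spring 2024
13 | David Davis | C+ | Spring 2024
18 | Alice Jones | C+ | Spring 2024
9 | Mia Martinez | C- | Fall 2024
1 | David Davis | D | Spring 2024
6 | Carol Davis | D | Fall 2024
12 | Carol Davis | D | Spring 2024
17 | David Davis | D | Fall 2024
19 | Carol Davis | D | Fall 2023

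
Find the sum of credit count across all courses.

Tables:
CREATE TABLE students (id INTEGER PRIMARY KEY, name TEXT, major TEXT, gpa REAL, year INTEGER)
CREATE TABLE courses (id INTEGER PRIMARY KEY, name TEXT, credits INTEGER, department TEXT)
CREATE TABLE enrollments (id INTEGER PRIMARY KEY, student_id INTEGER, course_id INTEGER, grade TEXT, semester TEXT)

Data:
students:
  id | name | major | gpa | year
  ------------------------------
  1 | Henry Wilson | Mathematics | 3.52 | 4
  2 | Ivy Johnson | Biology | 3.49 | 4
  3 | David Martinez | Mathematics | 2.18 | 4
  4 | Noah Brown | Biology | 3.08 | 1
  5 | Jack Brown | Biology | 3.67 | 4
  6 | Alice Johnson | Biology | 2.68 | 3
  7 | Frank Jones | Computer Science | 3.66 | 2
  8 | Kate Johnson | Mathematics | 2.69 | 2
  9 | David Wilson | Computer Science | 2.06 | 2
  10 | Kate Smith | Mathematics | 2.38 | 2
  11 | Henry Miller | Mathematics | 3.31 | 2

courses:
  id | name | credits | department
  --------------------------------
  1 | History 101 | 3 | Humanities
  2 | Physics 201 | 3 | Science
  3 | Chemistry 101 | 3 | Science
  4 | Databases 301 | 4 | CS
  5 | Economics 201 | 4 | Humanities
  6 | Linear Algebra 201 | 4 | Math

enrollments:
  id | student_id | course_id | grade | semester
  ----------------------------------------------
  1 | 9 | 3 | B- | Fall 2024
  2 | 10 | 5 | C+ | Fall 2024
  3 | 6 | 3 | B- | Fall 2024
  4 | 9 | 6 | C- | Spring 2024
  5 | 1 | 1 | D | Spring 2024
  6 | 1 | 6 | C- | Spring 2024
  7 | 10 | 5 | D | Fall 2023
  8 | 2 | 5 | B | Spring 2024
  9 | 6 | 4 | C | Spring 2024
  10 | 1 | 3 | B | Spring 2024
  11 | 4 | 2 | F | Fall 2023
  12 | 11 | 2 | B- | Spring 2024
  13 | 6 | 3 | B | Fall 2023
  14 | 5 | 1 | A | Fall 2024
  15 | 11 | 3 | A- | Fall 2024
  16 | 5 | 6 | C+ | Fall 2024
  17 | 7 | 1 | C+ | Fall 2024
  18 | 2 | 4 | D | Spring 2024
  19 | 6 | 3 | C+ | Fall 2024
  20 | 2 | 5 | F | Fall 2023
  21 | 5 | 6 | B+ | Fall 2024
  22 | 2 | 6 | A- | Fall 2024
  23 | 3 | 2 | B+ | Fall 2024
SELECT SUM(credits) FROM courses

Execution result:
21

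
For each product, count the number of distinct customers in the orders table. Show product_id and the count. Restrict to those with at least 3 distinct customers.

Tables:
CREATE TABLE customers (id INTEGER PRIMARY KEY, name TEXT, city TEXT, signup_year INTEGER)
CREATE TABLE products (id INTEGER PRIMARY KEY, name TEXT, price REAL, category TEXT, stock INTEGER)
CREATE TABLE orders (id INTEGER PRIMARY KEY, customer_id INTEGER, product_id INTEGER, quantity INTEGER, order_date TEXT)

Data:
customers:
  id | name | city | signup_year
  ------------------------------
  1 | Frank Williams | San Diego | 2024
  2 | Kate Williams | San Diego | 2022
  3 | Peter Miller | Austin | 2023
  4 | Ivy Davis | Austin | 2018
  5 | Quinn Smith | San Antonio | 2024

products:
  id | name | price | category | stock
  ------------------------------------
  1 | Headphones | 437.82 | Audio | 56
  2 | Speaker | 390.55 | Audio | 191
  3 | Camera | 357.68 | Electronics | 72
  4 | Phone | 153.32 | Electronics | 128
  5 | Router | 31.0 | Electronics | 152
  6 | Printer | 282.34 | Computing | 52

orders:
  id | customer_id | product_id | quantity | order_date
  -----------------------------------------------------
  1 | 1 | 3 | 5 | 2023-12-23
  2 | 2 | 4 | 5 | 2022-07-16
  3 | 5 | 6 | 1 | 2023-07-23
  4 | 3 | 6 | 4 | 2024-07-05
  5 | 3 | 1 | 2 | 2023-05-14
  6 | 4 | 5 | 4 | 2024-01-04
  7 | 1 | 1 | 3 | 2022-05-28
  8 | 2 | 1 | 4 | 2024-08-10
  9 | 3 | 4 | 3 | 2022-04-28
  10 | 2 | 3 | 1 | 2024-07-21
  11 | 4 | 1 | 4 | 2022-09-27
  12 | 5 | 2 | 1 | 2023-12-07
SELECT product_id, COUNT(DISTINCT customer_id) AS distinct_customer_count FROM orders GROUP BY product_id HAVING COUNT(DISTINCT customer_id) >= 3

Execution result:
product_id | distinct_customer_count
1 | 4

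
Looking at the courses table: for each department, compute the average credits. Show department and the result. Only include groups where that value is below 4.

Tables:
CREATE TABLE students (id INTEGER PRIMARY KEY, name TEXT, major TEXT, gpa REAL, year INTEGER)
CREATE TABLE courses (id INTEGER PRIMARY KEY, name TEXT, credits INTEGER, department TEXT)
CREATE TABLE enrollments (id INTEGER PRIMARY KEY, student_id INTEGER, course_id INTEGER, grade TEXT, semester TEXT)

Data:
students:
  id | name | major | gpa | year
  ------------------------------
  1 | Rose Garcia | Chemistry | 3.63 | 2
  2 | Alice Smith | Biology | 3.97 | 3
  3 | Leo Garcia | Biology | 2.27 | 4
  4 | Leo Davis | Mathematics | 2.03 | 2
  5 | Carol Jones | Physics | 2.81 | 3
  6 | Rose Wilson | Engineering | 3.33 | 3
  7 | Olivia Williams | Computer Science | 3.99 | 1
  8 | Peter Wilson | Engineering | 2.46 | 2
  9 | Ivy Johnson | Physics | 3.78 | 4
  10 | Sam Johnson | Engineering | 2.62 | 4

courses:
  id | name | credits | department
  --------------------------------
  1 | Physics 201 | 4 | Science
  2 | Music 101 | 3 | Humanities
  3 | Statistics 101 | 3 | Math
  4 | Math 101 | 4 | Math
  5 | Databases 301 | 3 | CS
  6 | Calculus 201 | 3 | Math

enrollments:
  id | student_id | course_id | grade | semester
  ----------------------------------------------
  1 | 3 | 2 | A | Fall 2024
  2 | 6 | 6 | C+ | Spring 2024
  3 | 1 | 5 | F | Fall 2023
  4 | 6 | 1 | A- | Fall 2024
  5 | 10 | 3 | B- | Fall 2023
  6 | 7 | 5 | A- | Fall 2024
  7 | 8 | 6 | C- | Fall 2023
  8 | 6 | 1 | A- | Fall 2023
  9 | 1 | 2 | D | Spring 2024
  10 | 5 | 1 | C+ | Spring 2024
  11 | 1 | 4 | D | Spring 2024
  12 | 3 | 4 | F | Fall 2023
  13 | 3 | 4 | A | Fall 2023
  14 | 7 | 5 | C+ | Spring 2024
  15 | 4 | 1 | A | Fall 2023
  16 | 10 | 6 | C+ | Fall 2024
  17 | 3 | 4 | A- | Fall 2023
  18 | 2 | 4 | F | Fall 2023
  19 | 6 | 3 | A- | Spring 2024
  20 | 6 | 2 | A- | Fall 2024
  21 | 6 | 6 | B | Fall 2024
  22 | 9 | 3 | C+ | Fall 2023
SELECT department, AVG(credits) AS avg_credits FROM courses GROUP BY department HAVING AVG(credits) < 4

Execution result:
department | avg_credits
CS | 3.00
Humanities | 3.00
Math | 3.33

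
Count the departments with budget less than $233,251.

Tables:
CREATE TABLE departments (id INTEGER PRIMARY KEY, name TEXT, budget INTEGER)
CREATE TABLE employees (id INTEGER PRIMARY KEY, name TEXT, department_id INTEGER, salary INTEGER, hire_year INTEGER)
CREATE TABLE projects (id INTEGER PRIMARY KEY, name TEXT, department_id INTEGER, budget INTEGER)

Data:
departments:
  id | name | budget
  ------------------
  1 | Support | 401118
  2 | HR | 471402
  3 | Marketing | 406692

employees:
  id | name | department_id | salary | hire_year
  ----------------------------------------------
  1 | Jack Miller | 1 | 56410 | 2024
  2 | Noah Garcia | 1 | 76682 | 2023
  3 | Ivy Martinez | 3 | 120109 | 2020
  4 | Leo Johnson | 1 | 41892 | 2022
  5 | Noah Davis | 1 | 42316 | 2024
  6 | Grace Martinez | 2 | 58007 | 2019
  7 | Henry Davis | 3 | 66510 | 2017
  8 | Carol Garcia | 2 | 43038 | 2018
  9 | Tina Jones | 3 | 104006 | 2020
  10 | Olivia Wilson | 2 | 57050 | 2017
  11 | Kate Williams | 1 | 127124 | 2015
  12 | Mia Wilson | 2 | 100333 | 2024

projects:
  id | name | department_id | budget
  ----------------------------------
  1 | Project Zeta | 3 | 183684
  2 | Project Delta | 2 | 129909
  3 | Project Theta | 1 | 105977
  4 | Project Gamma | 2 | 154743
SELECT COUNT(*) FROM departments WHERE budget < 233251

Execution result:
0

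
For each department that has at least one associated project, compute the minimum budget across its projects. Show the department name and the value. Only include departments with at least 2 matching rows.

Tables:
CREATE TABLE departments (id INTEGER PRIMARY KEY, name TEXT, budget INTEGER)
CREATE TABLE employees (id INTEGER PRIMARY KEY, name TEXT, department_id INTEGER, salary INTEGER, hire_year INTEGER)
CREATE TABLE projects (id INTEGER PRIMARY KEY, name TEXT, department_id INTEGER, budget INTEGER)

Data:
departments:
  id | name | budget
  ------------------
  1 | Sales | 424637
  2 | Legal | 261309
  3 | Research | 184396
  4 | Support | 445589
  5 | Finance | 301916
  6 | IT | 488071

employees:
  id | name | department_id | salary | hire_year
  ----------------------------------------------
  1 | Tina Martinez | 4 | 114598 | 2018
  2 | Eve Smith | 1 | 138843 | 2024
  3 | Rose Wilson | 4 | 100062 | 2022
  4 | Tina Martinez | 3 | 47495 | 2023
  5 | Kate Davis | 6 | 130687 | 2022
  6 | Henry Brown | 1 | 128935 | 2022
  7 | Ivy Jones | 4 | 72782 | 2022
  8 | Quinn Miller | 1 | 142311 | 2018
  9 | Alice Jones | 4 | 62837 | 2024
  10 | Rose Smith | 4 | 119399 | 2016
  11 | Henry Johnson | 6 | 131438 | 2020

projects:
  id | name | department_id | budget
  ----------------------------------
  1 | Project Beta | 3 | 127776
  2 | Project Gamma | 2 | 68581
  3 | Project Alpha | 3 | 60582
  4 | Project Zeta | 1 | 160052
SELECT p.name, MIN(c.budget) AS min_budget FROM projects c JOIN departments p ON c.department_id = p.id GROUP BY p.id, p.name HAVING COUNT(*) >= 2

Execution result:
name | min_budget
Research | 60582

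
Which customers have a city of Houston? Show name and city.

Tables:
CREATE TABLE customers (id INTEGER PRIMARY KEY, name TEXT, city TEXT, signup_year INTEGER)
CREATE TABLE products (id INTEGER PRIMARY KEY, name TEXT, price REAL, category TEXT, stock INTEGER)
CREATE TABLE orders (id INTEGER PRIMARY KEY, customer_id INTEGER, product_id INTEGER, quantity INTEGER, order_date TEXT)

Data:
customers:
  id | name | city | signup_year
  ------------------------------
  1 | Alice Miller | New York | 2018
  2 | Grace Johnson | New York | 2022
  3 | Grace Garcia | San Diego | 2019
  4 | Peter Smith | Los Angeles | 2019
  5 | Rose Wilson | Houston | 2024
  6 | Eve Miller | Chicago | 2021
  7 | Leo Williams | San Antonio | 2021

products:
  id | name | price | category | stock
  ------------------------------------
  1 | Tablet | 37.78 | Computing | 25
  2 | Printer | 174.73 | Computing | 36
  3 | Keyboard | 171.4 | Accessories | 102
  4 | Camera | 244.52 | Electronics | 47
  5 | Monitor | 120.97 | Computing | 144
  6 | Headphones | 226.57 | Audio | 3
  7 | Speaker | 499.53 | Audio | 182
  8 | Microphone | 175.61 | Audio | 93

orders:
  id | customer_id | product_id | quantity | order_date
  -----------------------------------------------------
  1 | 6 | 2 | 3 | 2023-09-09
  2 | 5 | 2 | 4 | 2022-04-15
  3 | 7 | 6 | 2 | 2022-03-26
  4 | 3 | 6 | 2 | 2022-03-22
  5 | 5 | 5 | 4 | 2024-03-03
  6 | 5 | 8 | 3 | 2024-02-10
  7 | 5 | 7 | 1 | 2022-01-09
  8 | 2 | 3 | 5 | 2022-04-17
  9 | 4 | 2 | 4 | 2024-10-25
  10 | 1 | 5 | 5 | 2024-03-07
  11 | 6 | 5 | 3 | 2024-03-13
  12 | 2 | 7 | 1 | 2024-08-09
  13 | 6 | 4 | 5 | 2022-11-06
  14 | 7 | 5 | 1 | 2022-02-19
SELECT name, city FROM customers WHERE city = 'Houston'

Execution result:
name | city
Rose Wilson | Houston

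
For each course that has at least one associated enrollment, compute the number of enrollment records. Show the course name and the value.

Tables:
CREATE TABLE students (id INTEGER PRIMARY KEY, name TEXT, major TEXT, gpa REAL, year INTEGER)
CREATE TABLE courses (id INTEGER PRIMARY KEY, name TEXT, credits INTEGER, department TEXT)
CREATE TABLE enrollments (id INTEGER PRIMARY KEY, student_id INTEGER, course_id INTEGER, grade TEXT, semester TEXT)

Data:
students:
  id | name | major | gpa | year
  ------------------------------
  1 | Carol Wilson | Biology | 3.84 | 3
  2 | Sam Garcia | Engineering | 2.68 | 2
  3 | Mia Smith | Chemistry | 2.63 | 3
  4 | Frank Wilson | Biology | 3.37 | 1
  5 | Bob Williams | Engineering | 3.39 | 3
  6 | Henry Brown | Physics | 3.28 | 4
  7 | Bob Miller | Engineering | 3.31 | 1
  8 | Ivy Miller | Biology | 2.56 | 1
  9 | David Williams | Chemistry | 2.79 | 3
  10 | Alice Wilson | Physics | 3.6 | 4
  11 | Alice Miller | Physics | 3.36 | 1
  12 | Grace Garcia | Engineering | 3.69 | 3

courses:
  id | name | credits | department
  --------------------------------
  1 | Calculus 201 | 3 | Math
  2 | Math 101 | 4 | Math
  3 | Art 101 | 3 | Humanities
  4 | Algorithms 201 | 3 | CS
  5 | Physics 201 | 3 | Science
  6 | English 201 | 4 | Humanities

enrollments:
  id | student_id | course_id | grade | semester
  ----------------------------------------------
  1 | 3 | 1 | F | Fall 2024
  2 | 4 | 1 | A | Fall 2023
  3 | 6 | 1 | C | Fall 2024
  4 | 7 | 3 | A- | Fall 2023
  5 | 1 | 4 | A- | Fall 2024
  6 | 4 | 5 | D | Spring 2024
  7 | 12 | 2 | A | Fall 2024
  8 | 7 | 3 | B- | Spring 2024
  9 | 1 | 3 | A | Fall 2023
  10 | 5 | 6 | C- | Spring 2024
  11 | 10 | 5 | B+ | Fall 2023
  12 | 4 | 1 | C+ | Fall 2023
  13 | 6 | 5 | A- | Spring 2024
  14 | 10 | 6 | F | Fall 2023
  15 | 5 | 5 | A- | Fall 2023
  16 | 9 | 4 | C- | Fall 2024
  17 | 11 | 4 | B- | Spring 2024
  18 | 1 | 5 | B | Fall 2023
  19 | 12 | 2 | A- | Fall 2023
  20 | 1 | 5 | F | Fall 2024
SELECT p.name, COUNT(*) AS n FROM enrollments c JOIN courses p ON c.course_id = p.id GROUP BY p.id, p.name

Execution result:
name | n
Calculus 201 | 4
Math 101 | 2
Art 101 | 3
Algorithms 201 | 3
Physics 201 | 6
English 201 | 2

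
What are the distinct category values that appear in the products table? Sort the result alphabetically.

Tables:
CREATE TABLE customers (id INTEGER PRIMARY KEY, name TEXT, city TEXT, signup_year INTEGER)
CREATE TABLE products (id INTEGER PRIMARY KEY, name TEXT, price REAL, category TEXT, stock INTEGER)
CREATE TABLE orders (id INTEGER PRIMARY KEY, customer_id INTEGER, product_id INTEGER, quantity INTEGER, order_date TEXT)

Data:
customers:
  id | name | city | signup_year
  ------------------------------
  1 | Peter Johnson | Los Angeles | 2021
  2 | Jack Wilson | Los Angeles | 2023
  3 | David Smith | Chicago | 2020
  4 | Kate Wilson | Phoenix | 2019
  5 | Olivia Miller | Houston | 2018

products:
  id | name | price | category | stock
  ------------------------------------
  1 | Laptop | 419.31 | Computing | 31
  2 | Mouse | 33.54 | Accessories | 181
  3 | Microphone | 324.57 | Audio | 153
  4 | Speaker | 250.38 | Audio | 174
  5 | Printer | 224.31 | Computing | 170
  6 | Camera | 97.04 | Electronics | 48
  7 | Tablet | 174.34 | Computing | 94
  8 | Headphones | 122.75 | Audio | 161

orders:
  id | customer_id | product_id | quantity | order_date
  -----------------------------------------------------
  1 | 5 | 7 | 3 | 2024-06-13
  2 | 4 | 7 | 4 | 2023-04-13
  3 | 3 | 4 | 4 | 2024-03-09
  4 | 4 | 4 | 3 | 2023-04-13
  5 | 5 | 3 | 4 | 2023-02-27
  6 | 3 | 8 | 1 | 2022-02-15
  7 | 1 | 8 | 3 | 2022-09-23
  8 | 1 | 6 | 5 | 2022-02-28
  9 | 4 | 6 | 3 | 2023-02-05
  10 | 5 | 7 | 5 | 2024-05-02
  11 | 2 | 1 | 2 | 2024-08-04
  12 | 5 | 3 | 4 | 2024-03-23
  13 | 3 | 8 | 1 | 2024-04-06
SELECT DISTINCT category FROM products ORDER BY category

Execution result:
category
Accessories
Audio
Computing
Electronics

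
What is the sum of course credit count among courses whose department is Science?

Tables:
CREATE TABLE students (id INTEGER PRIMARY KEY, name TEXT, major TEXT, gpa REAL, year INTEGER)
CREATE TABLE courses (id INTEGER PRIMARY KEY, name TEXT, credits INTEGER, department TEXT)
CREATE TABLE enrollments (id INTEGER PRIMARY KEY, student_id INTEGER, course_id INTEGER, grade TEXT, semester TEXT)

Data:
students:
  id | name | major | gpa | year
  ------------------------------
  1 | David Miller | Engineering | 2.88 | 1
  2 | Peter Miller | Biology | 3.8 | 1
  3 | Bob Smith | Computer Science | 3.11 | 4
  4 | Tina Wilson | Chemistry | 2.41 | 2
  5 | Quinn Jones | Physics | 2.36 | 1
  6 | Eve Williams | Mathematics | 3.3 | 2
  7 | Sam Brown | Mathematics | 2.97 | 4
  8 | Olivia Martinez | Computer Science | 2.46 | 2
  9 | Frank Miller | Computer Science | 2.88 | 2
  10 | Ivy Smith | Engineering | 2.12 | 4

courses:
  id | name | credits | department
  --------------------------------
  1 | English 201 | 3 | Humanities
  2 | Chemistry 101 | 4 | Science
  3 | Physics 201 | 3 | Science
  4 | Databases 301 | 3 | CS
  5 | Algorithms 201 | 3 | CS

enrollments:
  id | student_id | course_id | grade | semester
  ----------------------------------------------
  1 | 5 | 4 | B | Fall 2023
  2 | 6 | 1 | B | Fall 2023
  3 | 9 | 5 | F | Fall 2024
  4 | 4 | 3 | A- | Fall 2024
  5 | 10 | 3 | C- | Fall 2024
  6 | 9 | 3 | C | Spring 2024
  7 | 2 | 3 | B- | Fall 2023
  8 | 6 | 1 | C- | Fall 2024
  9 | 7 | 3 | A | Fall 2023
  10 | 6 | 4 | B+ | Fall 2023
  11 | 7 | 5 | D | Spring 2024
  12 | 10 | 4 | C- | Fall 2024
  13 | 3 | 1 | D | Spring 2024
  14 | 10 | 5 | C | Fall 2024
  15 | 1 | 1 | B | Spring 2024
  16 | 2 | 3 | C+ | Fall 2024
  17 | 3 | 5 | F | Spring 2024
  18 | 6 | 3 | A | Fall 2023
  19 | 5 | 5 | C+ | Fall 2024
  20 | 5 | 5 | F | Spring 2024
SELECT SUM(credits) FROM courses WHERE department = 'Science'

Execution result:
7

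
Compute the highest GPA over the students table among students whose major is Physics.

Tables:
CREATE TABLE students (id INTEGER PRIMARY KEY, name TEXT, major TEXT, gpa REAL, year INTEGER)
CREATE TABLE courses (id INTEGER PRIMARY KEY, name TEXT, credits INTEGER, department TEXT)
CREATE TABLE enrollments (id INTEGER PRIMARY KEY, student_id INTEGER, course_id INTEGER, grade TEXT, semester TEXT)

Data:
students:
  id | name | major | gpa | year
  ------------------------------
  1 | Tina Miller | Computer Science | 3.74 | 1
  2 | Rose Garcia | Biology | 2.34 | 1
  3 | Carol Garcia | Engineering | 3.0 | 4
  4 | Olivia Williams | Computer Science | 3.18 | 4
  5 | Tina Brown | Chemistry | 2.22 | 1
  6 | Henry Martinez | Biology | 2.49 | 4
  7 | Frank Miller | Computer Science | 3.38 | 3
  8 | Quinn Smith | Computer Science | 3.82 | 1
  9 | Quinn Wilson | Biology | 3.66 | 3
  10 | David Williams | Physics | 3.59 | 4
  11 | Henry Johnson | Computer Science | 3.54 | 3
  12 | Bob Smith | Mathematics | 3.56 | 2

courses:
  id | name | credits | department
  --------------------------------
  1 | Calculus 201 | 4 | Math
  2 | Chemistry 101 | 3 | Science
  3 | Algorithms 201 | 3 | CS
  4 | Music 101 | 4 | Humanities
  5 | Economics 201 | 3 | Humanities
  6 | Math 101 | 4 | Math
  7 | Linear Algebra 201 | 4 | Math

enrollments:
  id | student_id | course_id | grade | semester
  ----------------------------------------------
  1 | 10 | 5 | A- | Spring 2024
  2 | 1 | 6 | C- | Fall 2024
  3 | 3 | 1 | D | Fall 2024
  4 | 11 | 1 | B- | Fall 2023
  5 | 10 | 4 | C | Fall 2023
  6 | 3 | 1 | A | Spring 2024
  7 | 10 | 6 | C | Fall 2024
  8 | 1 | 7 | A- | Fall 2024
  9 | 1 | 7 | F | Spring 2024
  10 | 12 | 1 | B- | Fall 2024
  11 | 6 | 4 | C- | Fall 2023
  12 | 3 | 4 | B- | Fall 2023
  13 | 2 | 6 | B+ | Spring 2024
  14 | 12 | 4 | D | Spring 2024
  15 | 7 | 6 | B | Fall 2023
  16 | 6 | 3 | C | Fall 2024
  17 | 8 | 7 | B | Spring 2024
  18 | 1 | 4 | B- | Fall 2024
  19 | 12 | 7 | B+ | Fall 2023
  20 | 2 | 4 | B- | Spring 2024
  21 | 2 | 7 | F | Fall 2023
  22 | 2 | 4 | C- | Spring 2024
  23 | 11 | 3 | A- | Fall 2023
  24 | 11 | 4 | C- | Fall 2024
SELECT MAX(gpa) FROM students WHERE major = 'Physics'

Execution result:
3.59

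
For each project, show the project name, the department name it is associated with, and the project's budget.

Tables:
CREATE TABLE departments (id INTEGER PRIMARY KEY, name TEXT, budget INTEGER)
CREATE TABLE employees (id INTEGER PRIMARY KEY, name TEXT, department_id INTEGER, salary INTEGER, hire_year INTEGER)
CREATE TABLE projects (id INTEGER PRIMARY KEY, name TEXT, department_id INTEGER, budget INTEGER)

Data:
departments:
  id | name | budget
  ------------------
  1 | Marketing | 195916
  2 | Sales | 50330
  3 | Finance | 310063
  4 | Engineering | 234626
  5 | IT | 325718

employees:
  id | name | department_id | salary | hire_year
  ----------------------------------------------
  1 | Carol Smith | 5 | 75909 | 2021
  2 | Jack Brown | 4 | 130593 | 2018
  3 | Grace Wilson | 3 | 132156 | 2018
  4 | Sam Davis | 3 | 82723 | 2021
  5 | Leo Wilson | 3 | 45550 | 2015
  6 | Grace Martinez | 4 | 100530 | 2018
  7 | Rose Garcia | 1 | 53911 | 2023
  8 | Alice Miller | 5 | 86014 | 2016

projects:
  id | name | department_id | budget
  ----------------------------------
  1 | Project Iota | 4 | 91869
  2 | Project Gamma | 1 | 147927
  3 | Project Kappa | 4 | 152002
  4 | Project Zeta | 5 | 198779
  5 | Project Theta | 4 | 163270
SELECT c.name, p.name AS department, c.budget FROM projects c JOIN departments p ON c.department_id = p.id

Execution result:
name | department | budget
Project Iota | Engineering | 91869
Project Gamma | Marketing | 147927
Project Kappa | Engineering | 152002
Project Zeta | IT | 198779
Project Theta | Engineering | 163270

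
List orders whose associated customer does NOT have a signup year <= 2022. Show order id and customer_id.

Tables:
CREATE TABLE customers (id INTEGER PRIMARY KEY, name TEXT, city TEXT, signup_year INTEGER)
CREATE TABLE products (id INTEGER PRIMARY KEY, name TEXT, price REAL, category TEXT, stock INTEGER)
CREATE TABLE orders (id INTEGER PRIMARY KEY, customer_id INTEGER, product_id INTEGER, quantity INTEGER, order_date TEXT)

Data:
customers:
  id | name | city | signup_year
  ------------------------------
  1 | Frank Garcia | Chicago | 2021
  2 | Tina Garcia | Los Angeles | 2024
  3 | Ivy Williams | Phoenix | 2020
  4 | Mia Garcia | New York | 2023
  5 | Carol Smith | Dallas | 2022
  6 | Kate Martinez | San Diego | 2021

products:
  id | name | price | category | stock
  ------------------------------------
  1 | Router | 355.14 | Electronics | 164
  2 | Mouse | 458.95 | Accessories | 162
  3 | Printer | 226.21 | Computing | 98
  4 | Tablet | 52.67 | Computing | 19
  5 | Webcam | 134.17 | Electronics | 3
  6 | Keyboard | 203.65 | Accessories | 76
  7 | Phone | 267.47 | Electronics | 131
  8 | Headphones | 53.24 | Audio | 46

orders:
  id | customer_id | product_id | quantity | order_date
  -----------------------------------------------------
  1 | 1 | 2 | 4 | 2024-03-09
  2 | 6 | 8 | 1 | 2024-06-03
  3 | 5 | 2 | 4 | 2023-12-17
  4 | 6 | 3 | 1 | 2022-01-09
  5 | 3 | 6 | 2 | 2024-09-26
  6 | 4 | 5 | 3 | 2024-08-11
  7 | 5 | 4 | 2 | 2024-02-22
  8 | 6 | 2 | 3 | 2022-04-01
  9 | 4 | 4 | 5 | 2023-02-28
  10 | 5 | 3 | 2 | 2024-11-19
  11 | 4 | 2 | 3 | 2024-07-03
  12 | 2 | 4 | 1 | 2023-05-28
SELECT id, customer_id FROM orders WHERE customer_id NOT IN (SELECT id FROM customers WHERE signup_year <= 2022)

Execution result:
id | customer_id
6 | 4
9 | 4
11 | 4
12 | 2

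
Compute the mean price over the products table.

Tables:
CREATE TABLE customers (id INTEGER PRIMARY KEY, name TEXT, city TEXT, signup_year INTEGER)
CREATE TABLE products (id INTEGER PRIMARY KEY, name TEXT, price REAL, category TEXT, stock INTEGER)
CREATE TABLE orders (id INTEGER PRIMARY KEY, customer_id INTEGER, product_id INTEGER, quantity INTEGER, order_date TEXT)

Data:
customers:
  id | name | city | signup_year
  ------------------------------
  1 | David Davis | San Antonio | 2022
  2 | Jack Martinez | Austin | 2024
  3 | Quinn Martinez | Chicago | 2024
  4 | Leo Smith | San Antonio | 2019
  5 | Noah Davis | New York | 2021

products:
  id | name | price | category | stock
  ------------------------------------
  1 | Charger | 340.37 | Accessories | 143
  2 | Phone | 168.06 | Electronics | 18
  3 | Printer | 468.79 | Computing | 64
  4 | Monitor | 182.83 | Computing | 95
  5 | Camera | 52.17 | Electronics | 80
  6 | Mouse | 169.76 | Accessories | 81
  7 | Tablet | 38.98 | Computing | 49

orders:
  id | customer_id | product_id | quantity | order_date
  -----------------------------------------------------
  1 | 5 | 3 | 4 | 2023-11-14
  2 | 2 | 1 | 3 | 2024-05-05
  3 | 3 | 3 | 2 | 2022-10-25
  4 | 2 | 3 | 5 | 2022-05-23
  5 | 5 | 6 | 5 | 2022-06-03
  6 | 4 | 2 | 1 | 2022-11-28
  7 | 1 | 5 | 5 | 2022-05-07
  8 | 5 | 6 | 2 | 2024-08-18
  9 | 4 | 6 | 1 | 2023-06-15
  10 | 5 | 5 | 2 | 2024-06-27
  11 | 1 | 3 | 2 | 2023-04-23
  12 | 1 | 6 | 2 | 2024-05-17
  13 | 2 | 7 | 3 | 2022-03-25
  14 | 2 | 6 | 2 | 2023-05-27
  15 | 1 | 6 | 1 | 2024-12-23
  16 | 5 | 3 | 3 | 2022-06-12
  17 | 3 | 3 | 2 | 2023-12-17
SELECT AVG(price) FROM products

Execution result:
202.99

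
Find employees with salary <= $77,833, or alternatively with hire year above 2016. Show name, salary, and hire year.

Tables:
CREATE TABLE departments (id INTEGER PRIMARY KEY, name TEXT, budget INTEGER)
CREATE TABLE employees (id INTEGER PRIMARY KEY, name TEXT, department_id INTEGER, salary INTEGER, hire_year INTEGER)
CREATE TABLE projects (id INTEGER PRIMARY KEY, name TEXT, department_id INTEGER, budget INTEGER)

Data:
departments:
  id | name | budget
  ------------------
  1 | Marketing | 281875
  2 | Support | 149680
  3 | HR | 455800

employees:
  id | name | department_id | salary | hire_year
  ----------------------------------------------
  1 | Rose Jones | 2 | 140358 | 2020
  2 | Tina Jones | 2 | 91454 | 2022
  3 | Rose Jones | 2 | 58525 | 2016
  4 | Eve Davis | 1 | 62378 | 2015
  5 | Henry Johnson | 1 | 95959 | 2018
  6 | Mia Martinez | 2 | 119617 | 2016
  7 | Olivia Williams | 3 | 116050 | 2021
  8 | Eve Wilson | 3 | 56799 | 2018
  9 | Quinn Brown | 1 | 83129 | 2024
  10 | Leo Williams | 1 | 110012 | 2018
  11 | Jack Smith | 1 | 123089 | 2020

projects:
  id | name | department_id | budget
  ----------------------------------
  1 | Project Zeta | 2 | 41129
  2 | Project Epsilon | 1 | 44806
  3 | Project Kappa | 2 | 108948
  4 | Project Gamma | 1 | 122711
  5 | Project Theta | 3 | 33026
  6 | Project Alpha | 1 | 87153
SELECT name, salary, hire_year FROM employees WHERE salary <= 77833 OR hire_year > 2016

Execution result:
name | salary | hire_year
Rose Jones | 140358 | 2020
Tina Jones | 91454 | 2022
Rose Jones | 58525 | 2016
Eve Davis | 62378 | 2015
Henry Johnson | 95959 | 2018
Olivia Williams | 116050 | 2021
Eve Wilson | 56799 | 2018
Quinn Brown | 83129 | 2024
Leo Williams | 110012 | 2018
Jack Smith | 123089 | 2020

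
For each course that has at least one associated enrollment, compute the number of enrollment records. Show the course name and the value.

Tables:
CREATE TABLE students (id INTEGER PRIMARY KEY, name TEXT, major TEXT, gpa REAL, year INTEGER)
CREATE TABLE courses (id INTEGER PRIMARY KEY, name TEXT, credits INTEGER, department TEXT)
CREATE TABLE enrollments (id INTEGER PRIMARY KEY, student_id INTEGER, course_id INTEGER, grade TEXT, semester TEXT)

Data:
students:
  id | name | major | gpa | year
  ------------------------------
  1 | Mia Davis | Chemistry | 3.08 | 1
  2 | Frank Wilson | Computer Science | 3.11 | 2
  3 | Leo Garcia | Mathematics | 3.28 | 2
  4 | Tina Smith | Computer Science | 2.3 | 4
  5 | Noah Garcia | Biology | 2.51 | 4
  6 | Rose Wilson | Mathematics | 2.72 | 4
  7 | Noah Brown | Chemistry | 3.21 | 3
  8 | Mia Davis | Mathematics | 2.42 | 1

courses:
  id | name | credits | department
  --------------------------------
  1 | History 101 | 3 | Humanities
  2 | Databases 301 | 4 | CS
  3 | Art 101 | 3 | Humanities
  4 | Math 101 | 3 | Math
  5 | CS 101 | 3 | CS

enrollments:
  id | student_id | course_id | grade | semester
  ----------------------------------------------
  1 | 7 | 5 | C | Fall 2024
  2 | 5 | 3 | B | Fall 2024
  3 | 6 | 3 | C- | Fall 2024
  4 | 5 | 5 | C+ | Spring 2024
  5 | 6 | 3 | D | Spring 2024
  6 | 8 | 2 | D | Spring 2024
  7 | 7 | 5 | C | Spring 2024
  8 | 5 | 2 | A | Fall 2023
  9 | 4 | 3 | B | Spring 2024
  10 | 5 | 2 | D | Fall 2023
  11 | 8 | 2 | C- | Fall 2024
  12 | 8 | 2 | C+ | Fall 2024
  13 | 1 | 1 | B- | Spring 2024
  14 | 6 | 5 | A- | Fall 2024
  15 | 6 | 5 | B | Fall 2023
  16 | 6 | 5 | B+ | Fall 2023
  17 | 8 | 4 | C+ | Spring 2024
SELECT p.name, COUNT(*) AS n FROM enrollments c JOIN courses p ON c.course_id = p.id GROUP BY p.id, p.name

Execution result:
name | n
History 101 | 1
Databases 301 | 5
Art 101 | 4
Math 101 | 1
CS 101 | 6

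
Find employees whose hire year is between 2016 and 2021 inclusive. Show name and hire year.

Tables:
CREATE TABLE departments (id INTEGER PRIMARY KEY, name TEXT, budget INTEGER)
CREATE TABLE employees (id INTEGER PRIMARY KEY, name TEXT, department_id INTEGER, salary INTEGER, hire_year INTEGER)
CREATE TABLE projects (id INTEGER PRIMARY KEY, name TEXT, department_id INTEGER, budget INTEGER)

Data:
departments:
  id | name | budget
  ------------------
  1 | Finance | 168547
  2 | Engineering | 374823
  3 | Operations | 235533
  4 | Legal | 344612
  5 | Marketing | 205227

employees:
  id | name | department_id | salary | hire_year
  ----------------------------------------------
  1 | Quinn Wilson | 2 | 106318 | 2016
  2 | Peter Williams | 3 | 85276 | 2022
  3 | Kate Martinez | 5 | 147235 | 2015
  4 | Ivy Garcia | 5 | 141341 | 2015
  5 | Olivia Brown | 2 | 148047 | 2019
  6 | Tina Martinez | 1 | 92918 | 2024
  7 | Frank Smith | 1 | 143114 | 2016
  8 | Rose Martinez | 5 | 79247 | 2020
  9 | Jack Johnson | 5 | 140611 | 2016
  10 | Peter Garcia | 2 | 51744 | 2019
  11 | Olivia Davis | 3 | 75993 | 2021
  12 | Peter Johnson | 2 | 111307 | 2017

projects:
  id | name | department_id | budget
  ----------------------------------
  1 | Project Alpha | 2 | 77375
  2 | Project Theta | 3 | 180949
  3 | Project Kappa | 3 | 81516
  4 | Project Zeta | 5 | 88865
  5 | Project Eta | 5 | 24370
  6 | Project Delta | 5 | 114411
SELECT name, hire_year FROM employees WHERE hire_year BETWEEN 2016 AND 2021

Execution result:
name | hire_year
Quinn Wilson | 2016
Olivia Brown | 2019
Frank Smith | 2016
Rose Martinez | 2020
Jack Johnson | 2016
Peter Garcia | 2019
Olivia Davis | 2021
Peter Johnson | 2017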